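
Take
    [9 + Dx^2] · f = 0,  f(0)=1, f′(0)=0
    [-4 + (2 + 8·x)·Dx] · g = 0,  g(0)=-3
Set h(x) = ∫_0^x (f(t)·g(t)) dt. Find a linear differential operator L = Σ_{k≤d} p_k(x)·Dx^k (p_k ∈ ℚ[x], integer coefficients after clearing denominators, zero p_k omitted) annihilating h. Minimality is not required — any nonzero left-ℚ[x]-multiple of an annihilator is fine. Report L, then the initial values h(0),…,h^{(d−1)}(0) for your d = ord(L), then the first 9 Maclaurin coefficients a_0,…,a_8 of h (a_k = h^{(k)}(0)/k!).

L = (21 + 72·x + 144·x^2)·Dx + (-4 - 16·x)·Dx^2 + (1 + 8·x + 16·x^2)·Dx^3  (order 3).
h: a_k = 0, -3, -3, 13/2, 15/4, -57/40, -67/8, 11223/560, -17937/320, …
ICs: h(0) = 0, h′(0) = -3, h′′(0) = -6.

f: a_k = 1, 0, -9/2, 0, 27/8, 0, -81/80, 0, 729/4480, …
g: a_k = -3, -6, 6, -12, 30, -84, 252, -792, 2574, …
h₀=f·g: eliminate ⇒ L₀, order ≤ 2·1.
h=∫h₀ ⇒ L = L₀·Dx.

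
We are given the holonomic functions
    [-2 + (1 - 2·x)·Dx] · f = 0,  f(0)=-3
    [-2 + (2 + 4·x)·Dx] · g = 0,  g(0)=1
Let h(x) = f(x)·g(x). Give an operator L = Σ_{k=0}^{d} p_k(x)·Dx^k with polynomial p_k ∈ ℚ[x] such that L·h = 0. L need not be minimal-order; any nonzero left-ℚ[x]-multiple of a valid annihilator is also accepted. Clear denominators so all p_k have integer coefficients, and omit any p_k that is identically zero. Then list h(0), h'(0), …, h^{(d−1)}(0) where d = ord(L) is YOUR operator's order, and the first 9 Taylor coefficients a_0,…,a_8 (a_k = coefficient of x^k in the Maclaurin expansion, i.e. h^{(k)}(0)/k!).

f: a_k = -3, -6, -12, -24, -48, -96, -192, -384, -768, …
g: a_k = 1, 1, -1/2, 1/2, -5/8, 7/8, -21/16, 33/16, -429/128, …
Sym-product of L_f,L_g gives L₀ (≤ ord 1).
L = (3 + 2·x) + (-1 + 4·x^2)·Dx  (order 1).
h: a_k = -3, -9, -33/2, -69/2, -537/8, -1095/8, -4317/16, -8733/16, -138441/128, …
ICs: h(0) = -3.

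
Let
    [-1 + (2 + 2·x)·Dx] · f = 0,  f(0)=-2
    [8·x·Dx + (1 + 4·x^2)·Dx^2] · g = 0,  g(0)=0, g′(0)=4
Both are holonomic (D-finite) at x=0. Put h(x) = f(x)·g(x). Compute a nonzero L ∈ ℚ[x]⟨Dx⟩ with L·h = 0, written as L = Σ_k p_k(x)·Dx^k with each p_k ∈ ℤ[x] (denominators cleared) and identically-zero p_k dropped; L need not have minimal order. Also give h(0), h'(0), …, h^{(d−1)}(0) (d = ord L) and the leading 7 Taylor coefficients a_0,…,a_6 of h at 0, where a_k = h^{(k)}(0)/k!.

L = (3 - 16·x - 4·x^2) + (-4 + 28·x + 48·x^2 + 16·x^3)·Dx + (4 + 8·x + 20·x^2 + 32·x^3 + 16·x^4)·Dx^2  (order 2).
h: a_k = 0, -8, -4, 35/3, 29/6, -6389/240, -5929/480, …
ICs: h(0) = 0, h′(0) = -8.

f: a_k = -2, -1, 1/4, -1/8, 5/64, -7/128, 21/512, …
g: a_k = 0, 4, 0, -16/3, 0, 64/5, 0, …
f·g: L₀ = L_f ⊗_s L_g, ord ≤ 1·2.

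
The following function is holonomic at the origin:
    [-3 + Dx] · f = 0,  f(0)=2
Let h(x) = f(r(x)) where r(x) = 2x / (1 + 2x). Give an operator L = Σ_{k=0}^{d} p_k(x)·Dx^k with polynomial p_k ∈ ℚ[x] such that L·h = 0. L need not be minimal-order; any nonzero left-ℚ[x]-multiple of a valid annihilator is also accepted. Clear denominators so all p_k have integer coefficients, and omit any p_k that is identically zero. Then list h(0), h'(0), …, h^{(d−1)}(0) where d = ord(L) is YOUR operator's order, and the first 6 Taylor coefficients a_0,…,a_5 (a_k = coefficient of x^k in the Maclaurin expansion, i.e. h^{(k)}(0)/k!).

f: a_k = 2, 6, 9, 9, 27/4, 81/20, …
L₀ from L_f via x↦r, Dx↦r'^{-1}Dx.
L = -6 + (1 + 4·x + 4·x^2)·Dx  (order 1).
h: a_k = 2, 12, 12, -24, 12, 168/5, …
ICs: h(0) = 2.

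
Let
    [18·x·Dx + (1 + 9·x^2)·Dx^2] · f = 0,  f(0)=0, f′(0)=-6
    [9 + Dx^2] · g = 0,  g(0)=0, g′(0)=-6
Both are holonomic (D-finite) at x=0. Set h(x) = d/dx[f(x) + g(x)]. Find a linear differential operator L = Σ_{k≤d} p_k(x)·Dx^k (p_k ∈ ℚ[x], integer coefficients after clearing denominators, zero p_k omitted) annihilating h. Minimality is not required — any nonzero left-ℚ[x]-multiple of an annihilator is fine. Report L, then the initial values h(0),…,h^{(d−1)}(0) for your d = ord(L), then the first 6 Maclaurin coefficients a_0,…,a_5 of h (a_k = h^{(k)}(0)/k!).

L = (-1782·x + 20412·x^3 + 13122·x^5) + (-9 + 567·x^2 + 6561·x^4 + 6561·x^6)·Dx + (-198·x + 2268·x^3 + 1458·x^5)·Dx^2 + (-1 + 63·x^2 + 729·x^4 + 729·x^6)·Dx^3  (order 3).
h: a_k = -12, 0, 81, 0, -2025/4, 0, …
ICs: h(0) = -12, h′(0) = 0, h′′(0) = 162.

f: a_k = 0, -6, 0, 18, 0, -486/5, …
g: a_k = 0, -6, 0, 9, 0, -81/20, …
Sum ⇒ L₀ = lclm(L_f,L_g) in ℚ(x)⟨Dx⟩.
Derive L from L₀ (diff closure).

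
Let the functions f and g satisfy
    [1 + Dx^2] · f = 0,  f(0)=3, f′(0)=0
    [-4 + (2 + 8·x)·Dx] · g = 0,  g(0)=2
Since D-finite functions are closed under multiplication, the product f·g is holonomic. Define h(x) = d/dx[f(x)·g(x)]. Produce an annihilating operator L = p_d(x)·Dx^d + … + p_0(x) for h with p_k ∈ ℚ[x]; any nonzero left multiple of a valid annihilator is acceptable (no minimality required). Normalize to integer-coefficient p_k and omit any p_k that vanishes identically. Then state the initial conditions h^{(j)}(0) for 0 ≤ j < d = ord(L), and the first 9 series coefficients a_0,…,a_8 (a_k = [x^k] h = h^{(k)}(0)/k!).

f: a_k = 3, 0, -3/2, 0, 1/8, 0, -1/240, 0, 1/13440, …
g: a_k = 2, 4, -4, 8, -20, 56, -168, 528, -1716, …
L₀ := L_f ⊗_s L_g (sym. prod.), ord ≤ 2.
h₀' ⇒ L via d/dx closure of L₀.
L = (-7 + 336·x + 736·x^2 + 256·x^3 + 256·x^4) + (44 + 144·x - 192·x^2 - 256·x^3)·Dx + (13 + 112·x + 288·x^2 + 256·x^3 + 256·x^4)·Dx^2  (order 2).
h: a_k = 12, -30, 54, -215, 1565/2, -56941/20, 630413/60, -32917807/840, 165059667/1120, …
ICs: h(0) = 12, h′(0) = -30.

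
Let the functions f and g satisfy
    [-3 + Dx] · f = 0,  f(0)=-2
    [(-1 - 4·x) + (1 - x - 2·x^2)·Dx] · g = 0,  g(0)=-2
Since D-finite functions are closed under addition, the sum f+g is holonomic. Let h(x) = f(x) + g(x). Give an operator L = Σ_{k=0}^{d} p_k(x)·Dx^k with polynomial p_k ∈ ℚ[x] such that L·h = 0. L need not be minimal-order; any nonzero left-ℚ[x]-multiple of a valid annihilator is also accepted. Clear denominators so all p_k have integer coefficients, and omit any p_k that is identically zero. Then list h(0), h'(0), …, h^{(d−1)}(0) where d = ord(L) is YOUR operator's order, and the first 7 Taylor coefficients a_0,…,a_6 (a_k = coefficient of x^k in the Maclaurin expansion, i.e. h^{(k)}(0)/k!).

L = (9 + 9·x + 126·x^2 + 72·x^3) + (3 - 30·x - 51·x^2 + 36·x^3 + 36·x^4)·Dx + (-2 + 9·x + 3·x^2 - 20·x^3 - 12·x^4)·Dx^2  (order 2).
h: a_k = -4, -8, -15, -19, -115/4, -921/20, -3521/40, …
ICs: h(0) = -4, h′(0) = -8.

f: a_k = -2, -6, -9, -9, -27/4, -81/20, -81/40, …
g: a_k = -2, -2, -6, -10, -22, -42, -86, …
L₀ := lclm(L_f,L_g); ord L₀ ≤ 1+1.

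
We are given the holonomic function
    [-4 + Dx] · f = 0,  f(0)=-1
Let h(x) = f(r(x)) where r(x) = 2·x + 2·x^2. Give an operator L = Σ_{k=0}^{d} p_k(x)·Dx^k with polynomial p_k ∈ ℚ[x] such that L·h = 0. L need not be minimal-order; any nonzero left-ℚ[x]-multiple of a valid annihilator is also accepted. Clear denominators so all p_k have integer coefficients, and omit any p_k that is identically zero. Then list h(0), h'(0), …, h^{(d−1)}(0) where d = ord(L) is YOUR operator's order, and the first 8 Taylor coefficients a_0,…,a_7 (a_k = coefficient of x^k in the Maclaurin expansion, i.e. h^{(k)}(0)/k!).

f: a_k = -1, -4, -8, -32/3, -32/3, -128/15, -256/45, -1024/315, …
L₀ from L_f via x↦r, Dx↦r'^{-1}Dx.
L = (-8 - 16·x) + Dx  (order 1).
h: a_k = -1, -8, -40, -448/3, -1376/3, -18176/15, -127744/45, -378880/63, …
ICs: h(0) = -1.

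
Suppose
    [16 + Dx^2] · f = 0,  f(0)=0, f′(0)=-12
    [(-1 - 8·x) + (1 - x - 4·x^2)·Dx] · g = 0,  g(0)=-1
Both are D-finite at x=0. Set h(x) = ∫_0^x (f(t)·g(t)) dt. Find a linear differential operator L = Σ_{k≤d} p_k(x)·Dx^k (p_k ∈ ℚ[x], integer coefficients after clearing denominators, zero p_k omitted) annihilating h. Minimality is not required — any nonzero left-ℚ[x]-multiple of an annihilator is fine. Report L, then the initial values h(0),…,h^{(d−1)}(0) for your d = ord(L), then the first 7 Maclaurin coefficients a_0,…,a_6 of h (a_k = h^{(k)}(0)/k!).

L = (-8 + 16·x + 64·x^2)·Dx + (2 + 16·x)·Dx^2 + (-1 + x + 4·x^2)·Dx^3  (order 3).
h: a_k = 0, 0, 6, 4, 7, 76/5, 178/5, …
ICs: h(0) = 0, h′(0) = 0, h′′(0) = 12.

f: a_k = 0, -12, 0, 32, 0, -128/5, 0, …
g: a_k = -1, -1, -5, -9, -29, -65, -181, …
Product ⇒ symmetric product L₀, ord ≤ 2.
h=∫h₀ ⇒ L = L₀·Dx.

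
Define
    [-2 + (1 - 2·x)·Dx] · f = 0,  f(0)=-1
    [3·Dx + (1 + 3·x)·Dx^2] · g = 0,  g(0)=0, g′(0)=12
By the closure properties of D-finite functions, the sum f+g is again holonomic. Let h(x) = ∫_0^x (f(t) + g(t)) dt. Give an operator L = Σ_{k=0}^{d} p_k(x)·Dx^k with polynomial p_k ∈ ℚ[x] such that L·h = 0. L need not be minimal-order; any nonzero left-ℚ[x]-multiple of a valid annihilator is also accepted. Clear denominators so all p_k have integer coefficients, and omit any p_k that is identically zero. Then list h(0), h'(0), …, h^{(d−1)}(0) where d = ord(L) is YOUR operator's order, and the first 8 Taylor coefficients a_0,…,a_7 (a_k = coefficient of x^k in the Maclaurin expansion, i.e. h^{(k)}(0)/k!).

f: a_k = -1, -2, -4, -8, -16, -32, -64, -128, …
g: a_k = 0, 12, -18, 36, -81, 972/5, -486, 8748/7, …
L₀ := lclm(L_f,L_g); ord L₀ ≤ 1+2.
∫: right-multiply L₀ by Dx.
L = (144 + 72·x)·Dx^2 + (6 + 216·x + 144·x^2)·Dx^3 + (-7 - 13·x + 36·x^2 + 36·x^3)·Dx^4  (order 4).
h: a_k = 0, -1, 5, -22/3, 7, -97/5, 406/15, -550/7, …
ICs: h(0) = 0, h′(0) = -1, h′′(0) = 10, h′′′(0) = -44.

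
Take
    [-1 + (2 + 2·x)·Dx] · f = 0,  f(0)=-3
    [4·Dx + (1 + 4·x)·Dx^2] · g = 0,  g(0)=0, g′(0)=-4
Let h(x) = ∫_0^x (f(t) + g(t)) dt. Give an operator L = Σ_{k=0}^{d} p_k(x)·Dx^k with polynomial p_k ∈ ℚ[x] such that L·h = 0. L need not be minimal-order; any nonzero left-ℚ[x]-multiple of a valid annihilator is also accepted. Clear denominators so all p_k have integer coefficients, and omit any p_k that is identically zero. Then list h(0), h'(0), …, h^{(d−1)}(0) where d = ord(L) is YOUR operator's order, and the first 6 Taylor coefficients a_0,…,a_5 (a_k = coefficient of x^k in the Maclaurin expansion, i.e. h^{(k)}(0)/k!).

L = (52 + 16·x)·Dx^2 + (125 + 232·x + 80·x^2)·Dx^3 + (14 + 78·x + 96·x^2 + 32·x^3)·Dx^4  (order 4).
h: a_k = 0, -3, -11/4, 67/24, -1033/192, 8207/640, …
ICs: h(0) = 0, h′(0) = -3, h′′(0) = -11/2, h′′′(0) = 67/4.

f: a_k = -3, -3/2, 3/8, -3/16, 15/128, -21/256, …
g: a_k = 0, -4, 8, -64/3, 64, -1024/5, …
f+g: L₀ = lclm(L_f,L_g), ord ≤ 1+2.
h=∫₀ˣh₀: take L = L₀·Dx.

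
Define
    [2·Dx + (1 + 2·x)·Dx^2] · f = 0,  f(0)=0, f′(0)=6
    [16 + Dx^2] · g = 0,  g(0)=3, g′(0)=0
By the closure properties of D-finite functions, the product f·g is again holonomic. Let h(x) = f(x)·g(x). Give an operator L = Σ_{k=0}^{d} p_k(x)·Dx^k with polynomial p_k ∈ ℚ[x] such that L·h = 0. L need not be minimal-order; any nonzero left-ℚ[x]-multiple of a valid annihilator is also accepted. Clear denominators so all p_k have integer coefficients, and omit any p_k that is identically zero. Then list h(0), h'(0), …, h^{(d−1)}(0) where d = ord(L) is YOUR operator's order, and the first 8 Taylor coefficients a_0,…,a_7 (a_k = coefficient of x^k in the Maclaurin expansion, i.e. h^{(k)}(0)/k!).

L = (2688 + 27648·x + 93184·x^2 + 131072·x^3 + 65536·x^4) + (896 + 5888·x + 12288·x^2 + 8192·x^3)·Dx + (408 + 3712·x + 11904·x^2 + 16384·x^3 + 8192·x^4)·Dx^2 + (56 + 368·x + 768·x^2 + 512·x^3)·Dx^3 + (15 + 124·x + 380·x^2 + 512·x^3 + 256·x^4)·Dx^4  (order 4).
h: a_k = 0, 18, -18, -120, 108, 288/5, 0, -4992/35, …
ICs: h(0) = 0, h′(0) = 18, h′′(0) = -36, h′′′(0) = -720.

f: a_k = 0, 6, -6, 8, -12, 96/5, -32, 384/7, …
g: a_k = 3, 0, -24, 0, 32, 0, -256/15, 0, …
f·g: L₀ = L_f ⊗_s L_g, ord ≤ 2·2.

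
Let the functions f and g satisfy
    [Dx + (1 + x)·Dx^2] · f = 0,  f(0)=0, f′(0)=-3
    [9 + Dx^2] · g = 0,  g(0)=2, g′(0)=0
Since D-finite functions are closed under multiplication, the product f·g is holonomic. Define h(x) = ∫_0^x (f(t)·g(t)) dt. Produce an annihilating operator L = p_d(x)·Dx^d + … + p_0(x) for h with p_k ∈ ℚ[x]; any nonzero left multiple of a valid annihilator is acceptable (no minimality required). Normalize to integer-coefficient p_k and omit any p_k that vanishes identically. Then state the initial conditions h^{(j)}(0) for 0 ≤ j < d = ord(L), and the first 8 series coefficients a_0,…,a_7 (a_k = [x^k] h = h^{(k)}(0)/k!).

L = (2493 + 10854·x + 17091·x^2 + 11664·x^3 + 2916·x^4)·Dx + (612 + 1908·x + 1944·x^2 + 648·x^3)·Dx^2 + (592 + 2484·x + 3834·x^2 + 2592·x^3 + 648·x^4)·Dx^3 + (68 + 212·x + 216·x^2 + 72·x^3)·Dx^4 + (35 + 142·x + 215·x^2 + 144·x^3 + 36·x^4)·Dx^5  (order 5).
h: a_k = 0, 0, -3, 1, 25/4, -12/5, -83/40, 5/8, …
ICs: h(0) = 0, h′(0) = 0, h′′(0) = -6, h′′′(0) = 6, h′′′′(0) = 150.

f: a_k = 0, -3, 3/2, -1, 3/4, -3/5, 1/2, -3/7, …
g: a_k = 2, 0, -9, 0, 27/4, 0, -81/40, 0, …
h₀=f·g: eliminate ⇒ L₀, order ≤ 2·2.
h=∫₀ˣh₀: take L = L₀·Dx.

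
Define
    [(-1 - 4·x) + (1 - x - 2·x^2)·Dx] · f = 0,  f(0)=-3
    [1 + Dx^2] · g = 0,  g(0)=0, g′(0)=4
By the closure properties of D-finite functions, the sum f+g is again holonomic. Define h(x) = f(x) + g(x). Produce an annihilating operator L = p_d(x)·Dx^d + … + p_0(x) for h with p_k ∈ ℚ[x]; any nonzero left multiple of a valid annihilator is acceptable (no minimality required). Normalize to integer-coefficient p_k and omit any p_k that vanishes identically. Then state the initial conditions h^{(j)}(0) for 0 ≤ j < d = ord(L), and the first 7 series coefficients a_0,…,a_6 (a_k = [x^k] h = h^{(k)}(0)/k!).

f: a_k = -3, -3, -9, -15, -33, -63, -129, …
g: a_k = 0, 4, 0, -2/3, 0, 1/30, 0, …
Weyl lclm of L_f,L_g ⇒ L₀ (ord ≤ 3).
L = (31 + 146·x + 133·x^2 + 184·x^3 + 20·x^4 + 16·x^5) + (-7 - 3·x + 3·x^2 + 37·x^3 + 42·x^4 + 12·x^5 + 8·x^6)·Dx + (31 + 146·x + 133·x^2 + 184·x^3 + 20·x^4 + 16·x^5)·Dx^2 + (-7 - 3·x + 3·x^2 + 37·x^3 + 42·x^4 + 12·x^5 + 8·x^6)·Dx^3  (order 3).
h: a_k = -3, 1, -9, -47/3, -33, -1889/30, -129, …
ICs: h(0) = -3, h′(0) = 1, h′′(0) = -18.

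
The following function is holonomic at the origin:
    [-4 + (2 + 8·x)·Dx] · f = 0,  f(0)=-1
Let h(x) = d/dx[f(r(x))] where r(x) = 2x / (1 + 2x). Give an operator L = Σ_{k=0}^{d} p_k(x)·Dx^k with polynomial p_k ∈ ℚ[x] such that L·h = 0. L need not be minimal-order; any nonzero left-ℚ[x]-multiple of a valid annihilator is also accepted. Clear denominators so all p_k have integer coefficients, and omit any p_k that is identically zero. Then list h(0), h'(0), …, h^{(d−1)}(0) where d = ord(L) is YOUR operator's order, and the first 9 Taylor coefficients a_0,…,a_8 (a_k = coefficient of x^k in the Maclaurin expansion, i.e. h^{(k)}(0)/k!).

L = (-8 - 40·x) + (-1 - 12·x - 20·x^2)·Dx  (order 1).
h: a_k = -4, 32, -240, 1920, -16320, 144384, -1309952, 12083200, -112757760, …
ICs: h(0) = -4.

f: a_k = -1, -2, 2, -4, 10, -28, 84, -264, 858, …
Change of var in L_f (x↦r) gives L₀.
Differentiate: ansatz ord ≤ ord L₀ ⇒ L.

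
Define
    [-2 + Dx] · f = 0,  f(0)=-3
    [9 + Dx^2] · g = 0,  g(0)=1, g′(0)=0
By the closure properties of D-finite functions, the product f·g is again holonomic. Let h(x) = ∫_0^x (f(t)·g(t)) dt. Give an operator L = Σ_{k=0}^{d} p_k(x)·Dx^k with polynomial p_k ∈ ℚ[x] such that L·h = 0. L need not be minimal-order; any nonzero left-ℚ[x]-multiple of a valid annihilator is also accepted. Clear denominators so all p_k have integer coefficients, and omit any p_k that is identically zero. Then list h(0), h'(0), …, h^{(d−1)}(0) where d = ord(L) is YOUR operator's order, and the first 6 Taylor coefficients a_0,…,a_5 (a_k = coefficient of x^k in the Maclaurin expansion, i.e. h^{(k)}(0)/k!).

L = 13·Dx - 4·Dx^2 + Dx^3  (order 3).
h: a_k = 0, -3, -3, 5/2, 23/4, 119/40, …
ICs: h(0) = 0, h′(0) = -3, h′′(0) = -6.

f: a_k = -3, -6, -6, -4, -2, -4/5, …
g: a_k = 1, 0, -9/2, 0, 27/8, 0, …
h₀=f·g: eliminate ⇒ L₀, order ≤ 1·2.
h=∫₀ˣh₀: take L = L₀·Dx.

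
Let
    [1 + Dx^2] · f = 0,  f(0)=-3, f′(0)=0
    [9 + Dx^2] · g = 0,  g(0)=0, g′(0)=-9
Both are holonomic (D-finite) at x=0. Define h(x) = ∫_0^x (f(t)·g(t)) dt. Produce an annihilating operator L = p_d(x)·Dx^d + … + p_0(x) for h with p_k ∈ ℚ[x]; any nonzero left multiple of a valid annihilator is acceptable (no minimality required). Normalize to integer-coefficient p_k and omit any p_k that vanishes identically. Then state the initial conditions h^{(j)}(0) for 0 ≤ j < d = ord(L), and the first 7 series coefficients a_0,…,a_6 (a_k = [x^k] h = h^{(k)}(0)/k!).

f: a_k = -3, 0, 3/2, 0, -1/8, 0, 1/240, …
g: a_k = 0, -9, 0, 27/2, 0, -243/40, 0, …
Product ⇒ symmetric product L₀, ord ≤ 4.
∫: right-multiply L₀ by Dx.
L = 64·Dx + 20·Dx^3 + Dx^5  (order 5).
h: a_k = 0, 0, 27/2, 0, -27/2, 0, 33/5, …
ICs: h(0) = 0, h′(0) = 0, h′′(0) = 27, h′′′(0) = 0, h′′′′(0) = -324.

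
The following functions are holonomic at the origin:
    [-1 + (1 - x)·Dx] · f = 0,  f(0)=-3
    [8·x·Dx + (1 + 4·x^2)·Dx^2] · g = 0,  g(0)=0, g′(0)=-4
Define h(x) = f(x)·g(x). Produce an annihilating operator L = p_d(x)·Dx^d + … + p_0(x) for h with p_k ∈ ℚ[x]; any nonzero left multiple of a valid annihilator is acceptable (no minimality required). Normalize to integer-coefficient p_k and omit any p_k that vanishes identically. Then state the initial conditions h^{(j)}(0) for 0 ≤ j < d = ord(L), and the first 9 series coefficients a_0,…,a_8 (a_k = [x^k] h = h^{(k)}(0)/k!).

L = 8·x + (2 - 8·x + 16·x^2)·Dx + (-1 + x - 4·x^2 + 4·x^3)·Dx^2  (order 2).
h: a_k = 0, 12, 12, -4, -4, 172/5, 172/5, -2636/35, -2636/35, …
ICs: h(0) = 0, h′(0) = 12.

f: a_k = -3, -3, -3, -3, -3, -3, -3, -3, -3, …
g: a_k = 0, -4, 0, 16/3, 0, -64/5, 0, 256/7, 0, …
L₀ := L_f ⊗_s L_g (sym. prod.), ord ≤ 2.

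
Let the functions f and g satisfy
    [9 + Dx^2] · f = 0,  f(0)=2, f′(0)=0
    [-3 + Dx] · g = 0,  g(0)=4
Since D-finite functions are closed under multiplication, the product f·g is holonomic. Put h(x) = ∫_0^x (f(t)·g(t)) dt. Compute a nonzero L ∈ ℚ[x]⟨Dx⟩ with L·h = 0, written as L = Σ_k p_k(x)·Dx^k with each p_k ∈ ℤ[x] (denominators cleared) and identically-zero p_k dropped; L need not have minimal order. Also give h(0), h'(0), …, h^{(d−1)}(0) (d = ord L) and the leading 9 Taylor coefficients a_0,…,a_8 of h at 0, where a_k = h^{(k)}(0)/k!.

f: a_k = 2, 0, -9, 0, 27/4, 0, -81/40, 0, 729/2240, …
g: a_k = 4, 12, 18, 18, 27/2, 81/10, 81/20, 243/140, 729/1120, …
Sym-product of L_f,L_g gives L₀ (≤ ord 2).
h=∫₀ˣh₀: take L = L₀·Dx.
L = 18·Dx - 6·Dx^2 + Dx^3  (order 3).
h: a_k = 0, 8, 12, 0, -18, -108/5, -54/5, 0, 243/70, …
ICs: h(0) = 0, h′(0) = 8, h′′(0) = 24.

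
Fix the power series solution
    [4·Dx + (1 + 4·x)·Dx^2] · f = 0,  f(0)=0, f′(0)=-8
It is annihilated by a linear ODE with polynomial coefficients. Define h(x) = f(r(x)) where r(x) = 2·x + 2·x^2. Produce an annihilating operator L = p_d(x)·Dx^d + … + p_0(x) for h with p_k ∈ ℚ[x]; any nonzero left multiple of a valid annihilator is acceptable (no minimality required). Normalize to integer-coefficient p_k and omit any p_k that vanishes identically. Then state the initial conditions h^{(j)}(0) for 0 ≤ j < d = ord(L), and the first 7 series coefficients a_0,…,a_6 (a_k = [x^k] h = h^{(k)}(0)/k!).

f: a_k = 0, -8, 16, -128/3, 128, -2048/5, 4096/3, …
Substitute x→r, Dx→(1/r')Dx; clear ⇒ L₀.
L = (6 + 16·x + 16·x^2)·Dx + (1 + 10·x + 24·x^2 + 16·x^3)·Dx^2  (order 2).
h: a_k = 0, -16, 48, -640/3, 1088, -29696/5, 33792, …
ICs: h(0) = 0, h′(0) = -16.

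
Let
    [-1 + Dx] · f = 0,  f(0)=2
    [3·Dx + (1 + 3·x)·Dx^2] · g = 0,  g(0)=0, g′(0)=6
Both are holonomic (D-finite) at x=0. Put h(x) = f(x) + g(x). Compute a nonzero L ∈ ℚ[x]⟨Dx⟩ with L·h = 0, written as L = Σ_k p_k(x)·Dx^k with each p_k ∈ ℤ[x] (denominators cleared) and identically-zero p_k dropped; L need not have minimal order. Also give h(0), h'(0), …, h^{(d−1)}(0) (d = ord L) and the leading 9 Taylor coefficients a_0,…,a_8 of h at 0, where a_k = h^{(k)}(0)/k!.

f: a_k = 2, 2, 1, 1/3, 1/12, 1/60, 1/360, 1/2520, 1/20160, …
g: a_k = 0, 6, -9, 18, -81/2, 486/5, -243, 4374/7, -6561/4, …
L₀ := lclm(L_f,L_g); ord L₀ ≤ 1+2.
L = (-21 - 9·x)·Dx + (17 - 6·x - 9·x^2)·Dx^2 + (4 + 15·x + 9·x^2)·Dx^3  (order 3).
h: a_k = 2, 8, -8, 55/3, -485/12, 5833/60, -87479/360, 1574641/2520, -33067439/20160, …
ICs: h(0) = 2, h′(0) = 8, h′′(0) = -16.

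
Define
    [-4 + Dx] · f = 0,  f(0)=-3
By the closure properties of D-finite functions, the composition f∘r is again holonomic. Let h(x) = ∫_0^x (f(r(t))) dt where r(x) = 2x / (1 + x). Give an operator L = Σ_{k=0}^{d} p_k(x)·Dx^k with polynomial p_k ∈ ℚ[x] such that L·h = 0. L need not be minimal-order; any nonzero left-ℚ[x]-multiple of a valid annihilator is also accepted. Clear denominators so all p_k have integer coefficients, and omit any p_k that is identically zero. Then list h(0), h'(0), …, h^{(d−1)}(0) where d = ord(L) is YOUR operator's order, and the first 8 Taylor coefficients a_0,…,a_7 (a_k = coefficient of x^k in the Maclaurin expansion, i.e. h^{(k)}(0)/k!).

f: a_k = -3, -12, -24, -32, -32, -128/5, -256/15, -1024/105, …
h₀=f(r): pull back L_f along r ⇒ L₀.
h=∫h₀ ⇒ L = L₀·Dx.
L = -8·Dx + (1 + 2·x + x^2)·Dx^2  (order 2).
h: a_k = 0, -3, -12, -24, -22, -8/5, 44/5, -184/105, …
ICs: h(0) = 0, h′(0) = -3.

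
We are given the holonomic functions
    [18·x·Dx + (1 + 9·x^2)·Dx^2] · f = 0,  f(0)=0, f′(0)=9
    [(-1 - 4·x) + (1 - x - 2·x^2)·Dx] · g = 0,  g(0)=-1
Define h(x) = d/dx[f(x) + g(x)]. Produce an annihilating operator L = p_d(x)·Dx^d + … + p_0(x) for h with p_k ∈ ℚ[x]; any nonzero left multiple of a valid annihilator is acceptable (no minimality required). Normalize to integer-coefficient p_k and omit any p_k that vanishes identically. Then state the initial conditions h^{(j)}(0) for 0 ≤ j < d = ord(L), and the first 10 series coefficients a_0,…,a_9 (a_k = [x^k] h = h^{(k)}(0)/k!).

L = (18 - 72·x - 918·x^2 - 1872·x^3 - 4608·x^4 - 1296·x^6) + (-8 - 30·x - 278·x^3 - 1788·x^4 - 3216·x^5 - 324·x^6 - 1296·x^7)·Dx + (1 + 4·x + 24·x^2 + 4·x^3 + 103·x^4 - 300·x^5 - 312·x^6 - 108·x^7 - 216·x^8)·Dx^2  (order 2).
h: a_k = 8, -6, -96, -44, 624, -258, -7156, -1368, 55980, -6830, …
ICs: h(0) = 8, h′(0) = -6.

f: a_k = 0, 9, 0, -27, 0, 729/5, 0, -6561/7, 0, 6561, …
g: a_k = -1, -1, -3, -5, -11, -21, -43, -85, -171, -341, …
h₀=f+g: left-lcm gives L₀, ord ≤ 3.
Differentiate: ansatz ord ≤ ord L₀ ⇒ L.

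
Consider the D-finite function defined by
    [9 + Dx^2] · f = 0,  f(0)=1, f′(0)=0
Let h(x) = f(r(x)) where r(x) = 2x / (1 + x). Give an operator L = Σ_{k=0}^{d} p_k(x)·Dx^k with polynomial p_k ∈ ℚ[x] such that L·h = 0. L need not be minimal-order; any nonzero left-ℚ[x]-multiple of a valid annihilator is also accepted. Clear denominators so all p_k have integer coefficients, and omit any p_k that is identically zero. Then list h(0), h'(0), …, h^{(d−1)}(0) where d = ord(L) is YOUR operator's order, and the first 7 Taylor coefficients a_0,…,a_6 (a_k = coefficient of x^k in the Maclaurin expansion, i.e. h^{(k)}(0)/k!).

f: a_k = 1, 0, -9/2, 0, 27/8, 0, -81/80, …
L₀ from L_f via x↦r, Dx↦r'^{-1}Dx.
L = 36 + (2 + 6·x + 6·x^2 + 2·x^3)·Dx + (1 + 4·x + 6·x^2 + 4·x^3 + x^4)·Dx^2  (order 2).
h: a_k = 1, 0, -18, 36, 0, -144, 1926/5, …
ICs: h(0) = 1, h′(0) = 0.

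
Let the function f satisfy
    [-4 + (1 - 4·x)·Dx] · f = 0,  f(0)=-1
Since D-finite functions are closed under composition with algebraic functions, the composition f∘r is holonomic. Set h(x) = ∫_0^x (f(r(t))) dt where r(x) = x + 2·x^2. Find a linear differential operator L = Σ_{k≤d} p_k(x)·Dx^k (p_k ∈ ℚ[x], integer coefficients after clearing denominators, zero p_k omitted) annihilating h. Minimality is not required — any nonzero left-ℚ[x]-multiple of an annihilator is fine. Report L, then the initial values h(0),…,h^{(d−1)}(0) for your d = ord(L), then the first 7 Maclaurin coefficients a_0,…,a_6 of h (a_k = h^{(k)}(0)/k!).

L = (4 + 16·x)·Dx + (-1 + 4·x + 8·x^2)·Dx^2  (order 2).
h: a_k = 0, -1, -2, -8, -32, -704/5, -640, …
ICs: h(0) = 0, h′(0) = -1.

f: a_k = -1, -4, -16, -64, -256, -1024, -4096, …
Substitute x→r, Dx→(1/r')Dx; clear ⇒ L₀.
h=∫h₀ ⇒ L = L₀·Dx.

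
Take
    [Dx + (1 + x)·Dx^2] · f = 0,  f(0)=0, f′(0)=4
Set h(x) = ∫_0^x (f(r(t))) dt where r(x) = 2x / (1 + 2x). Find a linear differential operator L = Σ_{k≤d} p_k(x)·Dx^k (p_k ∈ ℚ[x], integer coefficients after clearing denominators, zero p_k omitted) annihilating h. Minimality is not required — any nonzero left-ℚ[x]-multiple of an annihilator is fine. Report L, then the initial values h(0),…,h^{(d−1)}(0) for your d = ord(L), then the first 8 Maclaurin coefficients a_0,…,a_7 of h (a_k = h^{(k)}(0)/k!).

L = (6 + 16·x)·Dx^2 + (1 + 6·x + 8·x^2)·Dx^3  (order 3).
h: a_k = 0, 0, 4, -8, 56/3, -48, 1984/15, -384, …
ICs: h(0) = 0, h′(0) = 0, h′′(0) = 8.

f: a_k = 0, 4, -2, 4/3, -1, 4/5, -2/3, 4/7, …
Change of var in L_f (x↦r) gives L₀.
∫: right-multiply L₀ by Dx.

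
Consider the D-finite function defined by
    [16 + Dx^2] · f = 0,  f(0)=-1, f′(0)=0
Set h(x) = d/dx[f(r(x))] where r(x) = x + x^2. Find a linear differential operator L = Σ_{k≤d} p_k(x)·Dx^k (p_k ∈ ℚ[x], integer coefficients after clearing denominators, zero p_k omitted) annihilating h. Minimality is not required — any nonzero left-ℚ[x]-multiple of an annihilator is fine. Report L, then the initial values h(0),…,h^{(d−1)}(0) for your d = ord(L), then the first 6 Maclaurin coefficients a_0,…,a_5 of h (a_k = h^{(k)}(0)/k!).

f: a_k = -1, 0, 8, 0, -32/3, 0, …
f∘r: x↦r, Dx↦Dx/r' in L_f ⇒ L₀.
Derive L from L₀ (diff closure).
L = (28 + 128·x + 384·x^2 + 512·x^3 + 256·x^4) + (-6 - 12·x)·Dx + (1 + 4·x + 4·x^2)·Dx^2  (order 2).
h: a_k = 0, 16, 48, -32/3, -640/3, -5248/15, …
ICs: h(0) = 0, h′(0) = 16.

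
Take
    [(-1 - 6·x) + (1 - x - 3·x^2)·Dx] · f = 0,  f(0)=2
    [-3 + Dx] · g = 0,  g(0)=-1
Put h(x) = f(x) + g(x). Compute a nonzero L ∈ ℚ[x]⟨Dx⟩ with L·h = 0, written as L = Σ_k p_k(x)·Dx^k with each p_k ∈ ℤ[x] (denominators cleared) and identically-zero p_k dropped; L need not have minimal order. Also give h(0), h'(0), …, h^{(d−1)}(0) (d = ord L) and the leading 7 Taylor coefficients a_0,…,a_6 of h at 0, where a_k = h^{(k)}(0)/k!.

f: a_k = 2, 2, 8, 14, 38, 80, 194, …
g: a_k = -1, -3, -9/2, -9/2, -27/8, -81/40, -81/80, …
L₀ := lclm(L_f,L_g); ord L₀ ≤ 1+1.
L = (-15 - 9·x - 243·x^2 - 162·x^3) + (-1 + 36·x + 99·x^2 - 54·x^3 - 81·x^4)·Dx + (2 - 11·x - 6·x^2 + 36·x^3 + 27·x^4)·Dx^2  (order 2).
h: a_k = 1, -1, 7/2, 19/2, 277/8, 3119/40, 15439/80, …
ICs: h(0) = 1, h′(0) = -1.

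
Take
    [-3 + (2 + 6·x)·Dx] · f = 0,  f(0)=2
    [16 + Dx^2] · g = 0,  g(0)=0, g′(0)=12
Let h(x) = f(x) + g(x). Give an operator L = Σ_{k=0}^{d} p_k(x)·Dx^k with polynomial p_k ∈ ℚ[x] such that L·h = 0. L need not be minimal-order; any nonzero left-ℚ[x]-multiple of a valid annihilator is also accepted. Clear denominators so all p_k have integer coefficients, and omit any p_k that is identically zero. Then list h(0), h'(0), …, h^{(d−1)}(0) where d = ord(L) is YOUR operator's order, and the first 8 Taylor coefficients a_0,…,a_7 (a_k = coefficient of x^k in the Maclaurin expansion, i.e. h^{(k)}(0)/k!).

f: a_k = 2, 3, -9/4, 27/8, -405/64, 1701/128, -15309/512, 72171/1024, …
g: a_k = 0, 12, 0, -32, 0, 128/5, 0, -1024/105, …
Weyl lclm of L_f,L_g ⇒ L₀ (ord ≤ 3).
L = (-4368 - 18432·x - 27648·x^2) + (1760 + 17568·x + 55296·x^2 + 55296·x^3)·Dx + (-273 - 1152·x - 1728·x^2)·Dx^2 + (110 + 1098·x + 3456·x^2 + 3456·x^3)·Dx^3  (order 3).
h: a_k = 2, 15, -9/4, -229/8, -405/64, 24889/640, -15309/512, 6529379/107520, …
ICs: h(0) = 2, h′(0) = 15, h′′(0) = -9/2.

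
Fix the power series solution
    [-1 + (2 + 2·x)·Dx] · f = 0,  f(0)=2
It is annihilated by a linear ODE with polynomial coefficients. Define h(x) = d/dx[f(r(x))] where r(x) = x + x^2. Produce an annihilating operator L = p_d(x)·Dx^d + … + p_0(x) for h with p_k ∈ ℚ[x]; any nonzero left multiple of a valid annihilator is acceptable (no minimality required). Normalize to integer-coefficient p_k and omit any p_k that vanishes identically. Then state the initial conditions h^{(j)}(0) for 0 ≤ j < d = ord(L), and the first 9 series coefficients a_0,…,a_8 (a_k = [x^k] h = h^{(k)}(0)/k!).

f: a_k = 2, 1, -1/4, 1/8, -5/64, 7/128, -21/512, 33/1024, -429/16384, …
Substitute x→r, Dx→(1/r')Dx; clear ⇒ L₀.
h=h₀': d/dx-closure on L₀ ⇒ L.
L = 3 + (-2 - 6·x - 6·x^2 - 4·x^3)·Dx  (order 1).
h: a_k = 1, 3/2, -9/8, 3/16, 75/128, -171/256, 147/1024, 867/2048, -17037/32768, …
ICs: h(0) = 1.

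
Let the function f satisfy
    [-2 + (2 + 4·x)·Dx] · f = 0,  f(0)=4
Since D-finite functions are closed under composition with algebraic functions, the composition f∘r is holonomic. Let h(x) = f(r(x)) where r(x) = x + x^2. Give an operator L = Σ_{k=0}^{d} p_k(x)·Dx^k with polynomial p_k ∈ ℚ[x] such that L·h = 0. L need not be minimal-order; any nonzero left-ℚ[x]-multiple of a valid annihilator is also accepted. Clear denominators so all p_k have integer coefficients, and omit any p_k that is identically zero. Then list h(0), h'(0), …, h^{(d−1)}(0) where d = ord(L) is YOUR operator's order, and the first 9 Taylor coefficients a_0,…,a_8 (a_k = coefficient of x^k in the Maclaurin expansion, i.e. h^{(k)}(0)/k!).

f: a_k = 4, 4, -2, 2, -5/2, 7/2, -21/4, 33/4, -429/32, …
Substitute x→r, Dx→(1/r')Dx; clear ⇒ L₀.
L = (-1 - 2·x) + (1 + 2·x + 2·x^2)·Dx  (order 1).
h: a_k = 4, 4, 2, -2, 3/2, -1/2, -3/4, 7/4, -61/32, …
ICs: h(0) = 4.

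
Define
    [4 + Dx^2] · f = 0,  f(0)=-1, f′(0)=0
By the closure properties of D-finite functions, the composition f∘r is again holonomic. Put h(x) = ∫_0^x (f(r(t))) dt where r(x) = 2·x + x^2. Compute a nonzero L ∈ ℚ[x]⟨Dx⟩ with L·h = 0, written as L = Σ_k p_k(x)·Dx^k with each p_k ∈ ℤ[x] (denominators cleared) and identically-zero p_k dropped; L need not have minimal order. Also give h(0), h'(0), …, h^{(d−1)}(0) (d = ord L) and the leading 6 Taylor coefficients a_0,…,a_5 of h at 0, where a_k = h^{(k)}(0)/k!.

f: a_k = -1, 0, 2, 0, -2/3, 0, …
h₀=f(r): pull back L_f along r ⇒ L₀.
∫: right-multiply L₀ by Dx.
L = (16 + 48·x + 48·x^2 + 16·x^3)·Dx - Dx^2 + (1 + x)·Dx^3  (order 3).
h: a_k = 0, -1, 0, 8/3, 2, -26/15, …
ICs: h(0) = 0, h′(0) = -1, h′′(0) = 0.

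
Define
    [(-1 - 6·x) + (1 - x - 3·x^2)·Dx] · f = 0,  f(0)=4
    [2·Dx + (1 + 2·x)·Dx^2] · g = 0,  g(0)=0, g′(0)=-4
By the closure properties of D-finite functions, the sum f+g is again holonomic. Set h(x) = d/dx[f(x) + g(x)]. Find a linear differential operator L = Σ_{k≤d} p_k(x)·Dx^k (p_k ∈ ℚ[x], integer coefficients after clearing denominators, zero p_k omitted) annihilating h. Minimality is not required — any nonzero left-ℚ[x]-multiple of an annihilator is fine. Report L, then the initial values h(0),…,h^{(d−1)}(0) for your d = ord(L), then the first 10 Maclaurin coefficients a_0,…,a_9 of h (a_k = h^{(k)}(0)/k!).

L = (74 + 412·x + 948·x^2 + 864·x^3 + 648·x^4) + (17 + 212·x + 890·x^2 + 1644·x^3 + 1764·x^4 + 1080·x^5)·Dx + (-5 - 27·x - 33·x^2 + 68·x^3 + 276·x^4 + 396·x^5 + 216·x^6)·Dx^2  (order 2).
h: a_k = 0, 40, 68, 336, 736, 2456, 5820, 16768, 40700, 109368, …
ICs: h(0) = 0, h′(0) = 40.

f: a_k = 4, 4, 16, 28, 76, 160, 388, 868, 2032, 4636, …
g: a_k = 0, -4, 4, -16/3, 8, -64/5, 64/3, -256/7, 64, -1024/9, …
L₀ := lclm(L_f,L_g); ord L₀ ≤ 1+2.
h₀' ⇒ L via d/dx closure of L₀.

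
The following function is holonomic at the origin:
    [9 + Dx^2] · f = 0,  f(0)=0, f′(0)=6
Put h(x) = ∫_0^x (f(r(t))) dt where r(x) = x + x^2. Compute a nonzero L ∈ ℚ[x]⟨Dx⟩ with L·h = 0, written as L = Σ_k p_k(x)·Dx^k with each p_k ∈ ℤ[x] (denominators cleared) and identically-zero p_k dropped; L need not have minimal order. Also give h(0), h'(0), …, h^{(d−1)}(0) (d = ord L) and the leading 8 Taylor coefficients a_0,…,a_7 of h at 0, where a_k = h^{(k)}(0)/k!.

L = (9 + 54·x + 108·x^2 + 72·x^3)·Dx - 2·Dx^2 + (1 + 2·x)·Dx^3  (order 3).
h: a_k = 0, 0, 3, 2, -9/4, -27/5, -153/40, 45/28, …
ICs: h(0) = 0, h′(0) = 0, h′′(0) = 6.

f: a_k = 0, 6, 0, -9, 0, 81/20, 0, -243/280, …
h₀=f(r): pull back L_f along r ⇒ L₀.
Integrate: L := L₀·Dx.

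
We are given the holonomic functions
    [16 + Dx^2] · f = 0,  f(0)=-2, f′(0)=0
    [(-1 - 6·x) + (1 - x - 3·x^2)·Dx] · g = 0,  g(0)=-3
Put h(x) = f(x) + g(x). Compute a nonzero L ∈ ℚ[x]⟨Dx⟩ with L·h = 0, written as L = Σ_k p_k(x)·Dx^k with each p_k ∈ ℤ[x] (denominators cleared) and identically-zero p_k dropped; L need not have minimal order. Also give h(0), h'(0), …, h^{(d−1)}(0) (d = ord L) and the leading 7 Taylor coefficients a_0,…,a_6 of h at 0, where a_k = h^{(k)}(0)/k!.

f: a_k = -2, 0, 16, 0, -64/3, 0, 512/45, …
g: a_k = -3, -3, -12, -21, -57, -120, -291, …
Sum ⇒ L₀ = lclm(L_f,L_g) in ℚ(x)⟨Dx⟩.
L = (-464 - 2816·x - 416·x^2 - 2112·x^3 - 5760·x^4 - 6912·x^5) + (192 - 304·x - 672·x^2 + 1312·x^3 + 1008·x^4 - 3456·x^5 - 3456·x^6)·Dx + (-29 - 176·x - 26·x^2 - 132·x^3 - 360·x^4 - 432·x^5)·Dx^2 + (12 - 19·x - 42·x^2 + 82·x^3 + 63·x^4 - 216·x^5 - 216·x^6)·Dx^3  (order 3).
h: a_k = -5, -3, 4, -21, -235/3, -120, -12583/45, …
ICs: h(0) = -5, h′(0) = -3, h′′(0) = 8.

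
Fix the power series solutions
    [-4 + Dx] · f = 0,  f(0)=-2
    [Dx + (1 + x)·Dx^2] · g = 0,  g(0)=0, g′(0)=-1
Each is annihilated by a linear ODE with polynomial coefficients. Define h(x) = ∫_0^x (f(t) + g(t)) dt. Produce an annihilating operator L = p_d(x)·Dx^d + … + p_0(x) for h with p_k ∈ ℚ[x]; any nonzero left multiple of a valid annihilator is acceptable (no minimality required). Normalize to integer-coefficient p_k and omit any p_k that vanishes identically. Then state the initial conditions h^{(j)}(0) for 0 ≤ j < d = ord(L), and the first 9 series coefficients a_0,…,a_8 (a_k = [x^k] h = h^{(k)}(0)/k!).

L = (-24 - 16·x)·Dx^2 + (-14 - 32·x - 16·x^2)·Dx^3 + (5 + 9·x + 4·x^2)·Dx^4  (order 4).
h: a_k = 0, -2, -9/2, -31/6, -65/12, -253/60, -259/90, -1009/630, -299/360, …
ICs: h(0) = 0, h′(0) = -2, h′′(0) = -9, h′′′(0) = -31.

f: a_k = -2, -8, -16, -64/3, -64/3, -256/15, -512/45, -2048/315, -1024/315, …
g: a_k = 0, -1, 1/2, -1/3, 1/4, -1/5, 1/6, -1/7, 1/8, …
h₀=f+g: left-lcm gives L₀, ord ≤ 3.
h=∫h₀ ⇒ L = L₀·Dx.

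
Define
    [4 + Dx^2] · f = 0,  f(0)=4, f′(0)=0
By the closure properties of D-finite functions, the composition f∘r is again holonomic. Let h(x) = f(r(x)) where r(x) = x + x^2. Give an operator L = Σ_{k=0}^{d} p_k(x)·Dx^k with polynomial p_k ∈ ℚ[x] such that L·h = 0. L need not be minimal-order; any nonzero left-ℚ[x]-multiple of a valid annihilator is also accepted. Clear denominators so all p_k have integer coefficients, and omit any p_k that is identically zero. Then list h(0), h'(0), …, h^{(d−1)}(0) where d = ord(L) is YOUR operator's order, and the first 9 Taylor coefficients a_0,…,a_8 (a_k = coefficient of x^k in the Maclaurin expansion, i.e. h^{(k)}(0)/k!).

f: a_k = 4, 0, -8, 0, 8/3, 0, -16/45, 0, 8/315, …
h₀=f(r): pull back L_f along r ⇒ L₀.
L = (4 + 24·x + 48·x^2 + 32·x^3) - 2·Dx + (1 + 2·x)·Dx^2  (order 2).
h: a_k = 4, 0, -8, -16, -16/3, 32/3, 704/45, 128/15, -832/315, …
ICs: h(0) = 4, h′(0) = 0.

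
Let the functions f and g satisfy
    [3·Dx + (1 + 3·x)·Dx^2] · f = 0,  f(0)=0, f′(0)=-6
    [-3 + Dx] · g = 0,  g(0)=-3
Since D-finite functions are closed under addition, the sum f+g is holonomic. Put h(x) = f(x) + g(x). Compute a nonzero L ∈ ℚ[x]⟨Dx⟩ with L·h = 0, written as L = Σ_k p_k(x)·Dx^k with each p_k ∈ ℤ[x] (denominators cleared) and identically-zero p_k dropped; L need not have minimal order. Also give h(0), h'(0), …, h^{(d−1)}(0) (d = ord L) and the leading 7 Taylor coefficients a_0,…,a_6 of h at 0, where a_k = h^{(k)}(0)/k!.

f: a_k = 0, -6, 9, -18, 81/2, -486/5, 243, …
g: a_k = -3, -9, -27/2, -27/2, -81/8, -243/40, -243/80, …
Weyl lclm of L_f,L_g ⇒ L₀ (ord ≤ 3).
L = (-27 - 27·x)·Dx + (3 - 18·x - 27·x^2)·Dx^2 + (2 + 9·x + 9·x^2)·Dx^3  (order 3).
h: a_k = -3, -15, -9/2, -63/2, 243/8, -4131/40, 19197/80, …
ICs: h(0) = -3, h′(0) = -15, h′′(0) = -9.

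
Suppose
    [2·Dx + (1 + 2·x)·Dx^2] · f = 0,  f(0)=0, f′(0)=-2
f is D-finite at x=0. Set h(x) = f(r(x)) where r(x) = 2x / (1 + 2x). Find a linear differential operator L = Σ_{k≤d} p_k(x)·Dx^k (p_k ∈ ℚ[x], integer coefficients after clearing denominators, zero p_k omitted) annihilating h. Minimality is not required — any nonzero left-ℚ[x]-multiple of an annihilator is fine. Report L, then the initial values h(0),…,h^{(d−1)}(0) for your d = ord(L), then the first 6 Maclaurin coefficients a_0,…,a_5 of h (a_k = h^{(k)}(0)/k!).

f: a_k = 0, -2, 2, -8/3, 4, -32/5, …
h₀=f(r): pull back L_f along r ⇒ L₀.
L = (8 + 24·x)·Dx + (1 + 8·x + 12·x^2)·Dx^2  (order 2).
h: a_k = 0, -4, 16, -208/3, 320, -7744/5, …
ICs: h(0) = 0, h′(0) = -4.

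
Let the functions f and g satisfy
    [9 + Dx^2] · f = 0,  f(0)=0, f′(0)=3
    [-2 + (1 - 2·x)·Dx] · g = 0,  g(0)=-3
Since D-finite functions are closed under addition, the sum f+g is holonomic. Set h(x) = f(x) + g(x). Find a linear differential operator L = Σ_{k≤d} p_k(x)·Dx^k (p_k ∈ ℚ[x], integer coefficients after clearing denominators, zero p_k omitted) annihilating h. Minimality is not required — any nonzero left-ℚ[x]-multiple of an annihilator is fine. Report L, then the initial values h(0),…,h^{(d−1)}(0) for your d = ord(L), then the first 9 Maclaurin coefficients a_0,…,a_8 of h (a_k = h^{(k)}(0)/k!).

f: a_k = 0, 3, 0, -9/2, 0, 81/40, 0, -243/560, 0, …
g: a_k = -3, -6, -12, -24, -48, -96, -192, -384, -768, …
h₀=f+g: left-lcm gives L₀, ord ≤ 3.
L = (-594 + 648·x - 648·x^2) + (153 - 630·x + 972·x^2 - 648·x^3)·Dx + (-66 + 72·x - 72·x^2)·Dx^2 + (17 - 70·x + 108·x^2 - 72·x^3)·Dx^3  (order 3).
h: a_k = -3, -3, -12, -57/2, -48, -3759/40, -192, -215283/560, -768, …
ICs: h(0) = -3, h′(0) = -3, h′′(0) = -24.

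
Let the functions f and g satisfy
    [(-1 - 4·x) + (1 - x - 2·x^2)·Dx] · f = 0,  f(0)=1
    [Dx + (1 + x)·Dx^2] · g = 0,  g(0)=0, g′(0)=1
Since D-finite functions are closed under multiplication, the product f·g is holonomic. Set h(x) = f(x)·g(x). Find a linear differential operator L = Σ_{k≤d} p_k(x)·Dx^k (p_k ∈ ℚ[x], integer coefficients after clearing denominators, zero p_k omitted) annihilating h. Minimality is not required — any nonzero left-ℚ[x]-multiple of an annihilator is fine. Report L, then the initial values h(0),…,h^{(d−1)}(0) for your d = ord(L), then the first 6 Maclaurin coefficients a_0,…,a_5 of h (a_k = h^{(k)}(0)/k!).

L = (5 + 8·x) + (1 + 11·x + 10·x^2)·Dx + (-1 + 3·x^2 + 2·x^3)·Dx^2  (order 2).
h: a_k = 0, 1, 1/2, 17/6, 43/12, 189/20, …
ICs: h(0) = 0, h′(0) = 1.

f: a_k = 1, 1, 3, 5, 11, 21, …
g: a_k = 0, 1, -1/2, 1/3, -1/4, 1/5, …
f·g: L₀ = L_f ⊗_s L_g, ord ≤ 1·2.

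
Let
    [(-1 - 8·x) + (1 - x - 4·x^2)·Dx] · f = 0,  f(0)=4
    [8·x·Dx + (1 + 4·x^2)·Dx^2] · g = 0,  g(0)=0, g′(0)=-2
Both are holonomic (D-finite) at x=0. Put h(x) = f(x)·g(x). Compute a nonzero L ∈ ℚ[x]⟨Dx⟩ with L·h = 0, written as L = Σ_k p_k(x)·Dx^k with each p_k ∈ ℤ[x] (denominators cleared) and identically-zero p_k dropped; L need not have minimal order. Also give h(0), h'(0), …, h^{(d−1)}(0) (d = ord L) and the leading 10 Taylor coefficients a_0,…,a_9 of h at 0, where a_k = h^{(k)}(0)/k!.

L = (8 + 8·x + 96·x^2) + (2 + 8·x + 16·x^2 + 96·x^3)·Dx + (-1 + x + 4·x^3 + 16·x^4)·Dx^2  (order 2).
h: a_k = 0, -8, -8, -88/3, -184/3, -3064/15, -2248/5, -25064/21, -314152/105, -2517976/315, …
ICs: h(0) = 0, h′(0) = -8.

f: a_k = 4, 4, 20, 36, 116, 260, 724, 1764, 4660, 11716, …
g: a_k = 0, -2, 0, 8/3, 0, -32/5, 0, 128/7, 0, -512/9, …
f·g: L₀ = L_f ⊗_s L_g, ord ≤ 1·2.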